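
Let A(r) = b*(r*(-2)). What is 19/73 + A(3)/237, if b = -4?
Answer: 2085/5767 ≈ 0.36154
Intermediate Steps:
A(r) = 8*r (A(r) = -4*r*(-2) = -(-8)*r = 8*r)
19/73 + A(3)/237 = 19/73 + (8*3)/237 = 19*(1/73) + 24*(1/237) = 19/73 + 8/79 = 2085/5767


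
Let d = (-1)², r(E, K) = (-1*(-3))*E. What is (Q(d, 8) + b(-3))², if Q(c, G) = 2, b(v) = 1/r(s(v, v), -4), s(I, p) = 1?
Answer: 49/9 ≈ 5.4444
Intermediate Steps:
r(E, K) = 3*E
b(v) = ⅓ (b(v) = 1/(3*1) = 1/3 = ⅓)
d = 1
(Q(d, 8) + b(-3))² = (2 + ⅓)² = (7/3)² = 49/9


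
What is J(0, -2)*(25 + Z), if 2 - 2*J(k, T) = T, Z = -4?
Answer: 42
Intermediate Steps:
J(k, T) = 1 - T/2
J(0, -2)*(25 + Z) = (1 - ½*(-2))*(25 - 4) = (1 + 1)*21 = 2*21 = 42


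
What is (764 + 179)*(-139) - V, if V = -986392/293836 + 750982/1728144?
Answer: -8319778313663009/63473865048 ≈ -1.3107e+5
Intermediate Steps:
V = -185495233687/63473865048 (V = -986392*1/293836 + 750982*(1/1728144) = -246598/73459 + 375491/864072 = -185495233687/63473865048 ≈ -2.9224)
(764 + 179)*(-139) - V = (764 + 179)*(-139) - 1*(-185495233687/63473865048) = 943*(-139) + 185495233687/63473865048 = -131077 + 185495233687/63473865048 = -8319778313663009/63473865048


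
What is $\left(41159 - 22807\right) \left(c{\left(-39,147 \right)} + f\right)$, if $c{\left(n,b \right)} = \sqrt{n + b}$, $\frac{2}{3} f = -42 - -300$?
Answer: $7102224 + 110112 \sqrt{3} \approx 7.2929 \cdot 10^{6}$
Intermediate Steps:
$f = 387$ ($f = \frac{3 \left(-42 - -300\right)}{2} = \frac{3 \left(-42 + 300\right)}{2} = \frac{3}{2} \cdot 258 = 387$)
$c{\left(n,b \right)} = \sqrt{b + n}$
$\left(41159 - 22807\right) \left(c{\left(-39,147 \right)} + f\right) = \left(41159 - 22807\right) \left(\sqrt{147 - 39} + 387\right) = 18352 \left(\sqrt{108} + 387\right) = 18352 \left(6 \sqrt{3} + 387\right) = 18352 \left(387 + 6 \sqrt{3}\right) = 7102224 + 110112 \sqrt{3}$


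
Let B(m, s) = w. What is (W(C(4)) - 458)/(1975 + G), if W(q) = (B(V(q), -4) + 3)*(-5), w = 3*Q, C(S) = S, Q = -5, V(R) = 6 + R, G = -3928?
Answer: 398/1953 ≈ 0.20379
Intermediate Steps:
w = -15 (w = 3*(-5) = -15)
B(m, s) = -15
W(q) = 60 (W(q) = (-15 + 3)*(-5) = -12*(-5) = 60)
(W(C(4)) - 458)/(1975 + G) = (60 - 458)/(1975 - 3928) = -398/(-1953) = -398*(-1/1953) = 398/1953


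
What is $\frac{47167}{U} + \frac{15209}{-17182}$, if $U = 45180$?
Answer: $\frac{61640387}{388141380} \approx 0.15881$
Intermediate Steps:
$\frac{47167}{U} + \frac{15209}{-17182} = \frac{47167}{45180} + \frac{15209}{-17182} = 47167 \cdot \frac{1}{45180} + 15209 \left(- \frac{1}{17182}\right) = \frac{47167}{45180} - \frac{15209}{17182} = \frac{61640387}{388141380}$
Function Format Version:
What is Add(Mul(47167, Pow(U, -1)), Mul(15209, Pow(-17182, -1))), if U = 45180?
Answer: Rational(61640387, 388141380) ≈ 0.15881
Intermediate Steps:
Add(Mul(47167, Pow(U, -1)), Mul(15209, Pow(-17182, -1))) = Add(Mul(47167, Pow(45180, -1)), Mul(15209, Pow(-17182, -1))) = Add(Mul(47167, Rational(1, 45180)), Mul(15209, Rational(-1, 17182))) = Add(Rational(47167, 45180), Rational(-15209, 17182)) = Rational(61640387, 388141380)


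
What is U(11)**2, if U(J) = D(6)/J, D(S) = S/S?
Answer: 1/121 ≈ 0.0082645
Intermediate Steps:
D(S) = 1
U(J) = 1/J
U(11)**2 = (1/11)**2 = 1/121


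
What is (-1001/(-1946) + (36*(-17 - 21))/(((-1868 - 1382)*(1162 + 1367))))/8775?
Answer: 65318503/1113913856250 ≈ 5.8639e-5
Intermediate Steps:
(-1001/(-1946) + (36*(-17 - 21))/(((-1868 - 1382)*(1162 + 1367))))/8775 = (-1001*(-1/1946) + (36*(-38))/((-3250*2529)))*(1/8775) = (143/278 - 1368/(-8219250))*(1/8775) = (143/278 - 1368*(-1/8219250))*(1/8775) = (143/278 + 76/456625)*(1/8775) = (65318503/126941750)*(1/8775) = 65318503/1113913856250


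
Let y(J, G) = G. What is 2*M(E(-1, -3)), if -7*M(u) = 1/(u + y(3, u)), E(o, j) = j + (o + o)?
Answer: 1/35 ≈ 0.028571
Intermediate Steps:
E(o, j) = j + 2*o
M(u) = -1/(14*u) (M(u) = -1/(7*(u + u)) = -1/(2*u)/7 = -1/(14*u))
2*M(E(-1, -3)) = 2*(-1/(14*(-3 + 2*(-1)))) = 2*(-1/(14*(-3 - 2))) = 2*(-1/14/(-5)) = 2*(-1/14*(-⅕)) = 2*(1/70) = 1/35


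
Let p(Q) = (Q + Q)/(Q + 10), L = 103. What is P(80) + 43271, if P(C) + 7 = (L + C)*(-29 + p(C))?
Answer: 114847/3 ≈ 38282.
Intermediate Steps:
p(Q) = 2*Q/(10 + Q) (p(Q) = (2*Q)/(10 + Q) = 2*Q/(10 + Q))
P(C) = -7 + (-29 + 2*C/(10 + C))*(103 + C) (P(C) = -7 + (103 + C)*(-29 + 2*C/(10 + C)) = -7 + (-29 + 2*C/(10 + C))*(103 + C))
P(80) + 43271 = 3*(-9980 - 1026*80 - 9*80**2)/(10 + 80) + 43271 = 3*(-9980 - 82080 - 9*6400)/90 + 43271 = 3*(1/90)*(-9980 - 82080 - 57600) + 43271 = 3*(1/90)*(-149660) + 43271 = -14966/3 + 43271 = 114847/3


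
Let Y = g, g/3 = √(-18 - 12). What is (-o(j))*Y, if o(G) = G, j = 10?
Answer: -30*I*√30 ≈ -164.32*I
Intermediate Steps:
g = 3*I*√30 (g = 3*√(-18 - 12) = 3*√(-30) = 3*(I*√30) = 3*I*√30 ≈ 16.432*I)
Y = 3*I*√30 ≈ 16.432*I
(-o(j))*Y = (-1*10)*(3*I*√30) = -30*I*√30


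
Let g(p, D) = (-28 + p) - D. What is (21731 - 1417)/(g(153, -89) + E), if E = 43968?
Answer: 10157/22091 ≈ 0.45978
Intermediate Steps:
g(p, D) = -28 + p - D
(21731 - 1417)/(g(153, -89) + E) = (21731 - 1417)/((-28 + 153 - 1*(-89)) + 43968) = 20314/((-28 + 153 + 89) + 43968) = 20314/(214 + 43968) = 20314/44182 = 20314*(1/44182) = 10157/22091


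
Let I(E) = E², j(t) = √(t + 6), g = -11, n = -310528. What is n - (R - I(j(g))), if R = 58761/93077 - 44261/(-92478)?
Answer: -2672945581012453/8607574806 ≈ -3.1053e+5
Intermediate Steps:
R = 9553780855/8607574806 (R = 58761*(1/93077) - 44261*(-1/92478) = 58761/93077 + 44261/92478 = 9553780855/8607574806 ≈ 1.1099)
j(t) = √(6 + t)
n - (R - I(j(g))) = -310528 - (9553780855/8607574806 - (√(6 - 11))²) = -310528 - (9553780855/8607574806 - (√(-5))²) = -310528 - (9553780855/8607574806 - (I*√5)²) = -310528 - (9553780855/8607574806 - 1*(-5)) = -310528 - (9553780855/8607574806 + 5) = -310528 - 1*52591654885/8607574806 = -310528 - 52591654885/8607574806 = -2672945581012453/8607574806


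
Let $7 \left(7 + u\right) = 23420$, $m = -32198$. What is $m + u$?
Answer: $- \frac{202015}{7} \approx -28859.0$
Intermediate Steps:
$u = \frac{23371}{7}$ ($u = -7 + \frac{1}{7} \cdot 23420 = -7 + \frac{23420}{7} = \frac{23371}{7} \approx 3338.7$)
$m + u = -32198 + \frac{23371}{7} = - \frac{202015}{7}$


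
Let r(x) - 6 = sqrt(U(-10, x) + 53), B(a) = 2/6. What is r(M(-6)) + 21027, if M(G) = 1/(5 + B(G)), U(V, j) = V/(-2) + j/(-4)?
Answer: 21033 + sqrt(3709)/8 ≈ 21041.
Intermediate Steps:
B(a) = 1/3 (B(a) = 2*(1/6) = 1/3)
U(V, j) = -V/2 - j/4 (U(V, j) = V*(-1/2) + j*(-1/4) = -V/2 - j/4)
M(G) = 3/16 (M(G) = 1/(5 + 1/3) = 1/(16/3) = 3/16)
r(x) = 6 + sqrt(58 - x/4) (r(x) = 6 + sqrt((-1/2*(-10) - x/4) + 53) = 6 + sqrt((5 - x/4) + 53) = 6 + sqrt(58 - x/4))
r(M(-6)) + 21027 = (6 + sqrt(232 - 1*3/16)/2) + 21027 = (6 + sqrt(232 - 3/16)/2) + 21027 = (6 + sqrt(3709/16)/2) + 21027 = (6 + (sqrt(3709)/4)/2) + 21027 = (6 + sqrt(3709)/8) + 21027 = 21033 + sqrt(3709)/8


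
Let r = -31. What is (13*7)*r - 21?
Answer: -2842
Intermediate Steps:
(13*7)*r - 21 = (13*7)*(-31) - 21 = 91*(-31) - 21 = -2821 - 21 = -2842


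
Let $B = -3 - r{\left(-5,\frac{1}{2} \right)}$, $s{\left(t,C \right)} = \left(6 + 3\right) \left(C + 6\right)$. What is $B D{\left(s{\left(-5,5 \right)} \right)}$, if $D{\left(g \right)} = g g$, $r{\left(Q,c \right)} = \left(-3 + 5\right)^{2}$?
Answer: $-68607$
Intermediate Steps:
$r{\left(Q,c \right)} = 4$ ($r{\left(Q,c \right)} = 2^{2} = 4$)
$s{\left(t,C \right)} = 54 + 9 C$ ($s{\left(t,C \right)} = 9 \left(6 + C\right) = 54 + 9 C$)
$D{\left(g \right)} = g^{2}$
$B = -7$ ($B = -3 - 4 = -7$)
$B D{\left(s{\left(-5,5 \right)} \right)} = - 7 \left(54 + 9 \cdot 5\right)^{2} = - 7 \left(54 + 45\right)^{2} = - 7 \cdot 99^{2} = \left(-7\right) 9801 = -68607$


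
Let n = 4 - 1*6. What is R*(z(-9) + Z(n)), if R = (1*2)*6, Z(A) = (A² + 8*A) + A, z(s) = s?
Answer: -276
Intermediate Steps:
n = -2 (n = 4 - 6 = -2)
Z(A) = A² + 9*A
R = 12 (R = 2*6 = 12)
R*(z(-9) + Z(n)) = 12*(-9 - 2*(9 - 2)) = 12*(-9 - 2*7) = 12*(-9 - 14) = 12*(-23) = -276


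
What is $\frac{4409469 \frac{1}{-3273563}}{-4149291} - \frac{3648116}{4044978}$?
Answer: $- \frac{6945923172034619}{7701541435003311} \approx -0.90189$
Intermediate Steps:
$\frac{4409469 \frac{1}{-3273563}}{-4149291} - \frac{3648116}{4044978} = 4409469 \left(- \frac{1}{3273563}\right) \left(- \frac{1}{4149291}\right) - \frac{1824058}{2022489} = \left(- \frac{4409469}{3273563}\right) \left(- \frac{1}{4149291}\right) - \frac{1824058}{2022489} = \frac{1469823}{4527655164611} - \frac{1824058}{2022489} = - \frac{6945923172034619}{7701541435003311}$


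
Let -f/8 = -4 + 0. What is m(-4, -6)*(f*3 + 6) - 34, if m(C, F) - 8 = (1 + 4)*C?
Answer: -1258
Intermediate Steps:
f = 32 (f = -8*(-4 + 0) = -8*(-4) = 32)
m(C, F) = 8 + 5*C (m(C, F) = 8 + (1 + 4)*C = 8 + 5*C)
m(-4, -6)*(f*3 + 6) - 34 = (8 + 5*(-4))*(32*3 + 6) - 34 = (8 - 20)*(96 + 6) - 34 = -12*102 - 34 = -1224 - 34 = -1258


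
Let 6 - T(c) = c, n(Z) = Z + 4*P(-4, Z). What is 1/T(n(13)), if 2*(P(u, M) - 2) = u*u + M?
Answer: -1/73 ≈ -0.013699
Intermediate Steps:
P(u, M) = 2 + M/2 + u**2/2 (P(u, M) = 2 + (u*u + M)/2 = 2 + (u**2 + M)/2 = 2 + (M + u**2)/2 = 2 + (M/2 + u**2/2) = 2 + M/2 + u**2/2)
n(Z) = 40 + 3*Z (n(Z) = Z + 4*(2 + Z/2 + (1/2)*(-4)**2) = Z + 4*(2 + Z/2 + (1/2)*16) = Z + 4*(2 + Z/2 + 8) = Z + 4*(10 + Z/2) = Z + (40 + 2*Z) = 40 + 3*Z)
T(c) = 6 - c
1/T(n(13)) = 1/(6 - (40 + 3*13)) = 1/(6 - (40 + 39)) = 1/(6 - 1*79) = 1/(6 - 79) = 1/(-73) = -1/73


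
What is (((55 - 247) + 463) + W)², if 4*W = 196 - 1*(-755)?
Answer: 4141225/16 ≈ 2.5883e+5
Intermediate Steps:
W = 951/4 (W = (196 - 1*(-755))/4 = (196 + 755)/4 = (¼)*951 = 951/4 ≈ 237.75)
(((55 - 247) + 463) + W)² = (((55 - 247) + 463) + 951/4)² = ((-192 + 463) + 951/4)² = (271 + 951/4)² = (2035/4)² = 4141225/16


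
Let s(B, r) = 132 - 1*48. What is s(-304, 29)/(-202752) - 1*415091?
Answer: -7013377543/16896 ≈ -4.1509e+5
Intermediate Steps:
s(B, r) = 84 (s(B, r) = 132 - 48 = 84)
s(-304, 29)/(-202752) - 1*415091 = 84/(-202752) - 1*415091 = 84*(-1/202752) - 415091 = -7/16896 - 415091 = -7013377543/16896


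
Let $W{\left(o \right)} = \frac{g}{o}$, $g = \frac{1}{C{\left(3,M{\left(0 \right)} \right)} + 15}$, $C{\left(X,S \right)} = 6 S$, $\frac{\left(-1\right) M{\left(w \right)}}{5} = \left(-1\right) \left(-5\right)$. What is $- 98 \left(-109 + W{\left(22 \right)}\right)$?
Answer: $\frac{15862819}{1485} \approx 10682.0$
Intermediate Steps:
$M{\left(w \right)} = -25$ ($M{\left(w \right)} = - 5 \left(\left(-1\right) \left(-5\right)\right) = \left(-5\right) 5 = -25$)
$g = - \frac{1}{135}$ ($g = \frac{1}{6 \left(-25\right) + 15} = \frac{1}{-150 + 15} = \frac{1}{-135} = - \frac{1}{135} \approx -0.0074074$)
$W{\left(o \right)} = - \frac{1}{135 o}$
$- 98 \left(-109 + W{\left(22 \right)}\right) = - 98 \left(-109 - \frac{1}{135 \cdot 22}\right) = - 98 \left(-109 - \frac{1}{2970}\right) = \left(-98\right) \left(- \frac{323731}{2970}\right) = \frac{15862819}{1485}$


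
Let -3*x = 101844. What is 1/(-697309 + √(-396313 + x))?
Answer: -697309/486240271742 - I*√430261/486240271742 ≈ -1.4341e-6 - 1.349e-9*I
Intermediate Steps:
x = -33948 (x = -⅓*101844 = -33948)
1/(-697309 + √(-396313 + x)) = 1/(-697309 + √(-396313 - 33948)) = 1/(-697309 + √(-430261)) = 1/(-697309 + I*√430261)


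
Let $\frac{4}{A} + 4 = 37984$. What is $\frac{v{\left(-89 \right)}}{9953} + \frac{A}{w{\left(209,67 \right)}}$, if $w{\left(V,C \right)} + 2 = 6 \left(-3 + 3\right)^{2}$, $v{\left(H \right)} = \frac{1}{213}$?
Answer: $- \frac{700333}{13419530370} \approx -5.2188 \cdot 10^{-5}$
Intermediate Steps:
$v{\left(H \right)} = \frac{1}{213}$
$w{\left(V,C \right)} = -2$ ($w{\left(V,C \right)} = -2 + 6 \left(-3 + 3\right)^{2} = -2 + 6 \cdot 0^{2} = -2 + 6 \cdot 0 = -2 + 0 = -2$)
$A = \frac{1}{9495}$ ($A = \frac{4}{-4 + 37984} = \frac{4}{37980} = 4 \cdot \frac{1}{37980} = \frac{1}{9495} \approx 0.00010532$)
$\frac{v{\left(-89 \right)}}{9953} + \frac{A}{w{\left(209,67 \right)}} = \frac{1}{213 \cdot 9953} + \frac{1}{9495 \left(-2\right)} = \frac{1}{213} \cdot \frac{1}{9953} + \frac{1}{9495} \left(- \frac{1}{2}\right) = \frac{1}{2119989} - \frac{1}{18990} = - \frac{700333}{13419530370}$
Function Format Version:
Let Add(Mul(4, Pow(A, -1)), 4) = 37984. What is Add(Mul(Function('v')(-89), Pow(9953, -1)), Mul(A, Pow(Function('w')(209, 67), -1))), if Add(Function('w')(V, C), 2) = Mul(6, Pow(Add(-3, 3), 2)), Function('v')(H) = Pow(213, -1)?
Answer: Rational(-700333, 13419530370) ≈ -5.2188e-5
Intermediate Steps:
Function('v')(H) = Rational(1, 213)
Function('w')(V, C) = -2 (Function('w')(V, C) = Add(-2, Mul(6, Pow(Add(-3, 3), 2))) = Add(-2, Mul(6, Pow(0, 2))) = Add(-2, Mul(6, 0)) = Add(-2, 0) = -2)
A = Rational(1, 9495) (A = Mul(4, Pow(Add(-4, 37984), -1)) = Mul(4, Pow(37980, -1)) = Mul(4, Rational(1, 37980)) = Rational(1, 9495) ≈ 0.00010532)
Add(Mul(Function('v')(-89), Pow(9953, -1)), Mul(A, Pow(Function('w')(209, 67), -1))) = Add(Mul(Rational(1, 213), Pow(9953, -1)), Mul(Rational(1, 9495), Pow(-2, -1))) = Add(Mul(Rational(1, 213), Rational(1, 9953)), Mul(Rational(1, 9495), Rational(-1, 2))) = Add(Rational(1, 2119989), Rational(-1, 18990)) = Rational(-700333, 13419530370)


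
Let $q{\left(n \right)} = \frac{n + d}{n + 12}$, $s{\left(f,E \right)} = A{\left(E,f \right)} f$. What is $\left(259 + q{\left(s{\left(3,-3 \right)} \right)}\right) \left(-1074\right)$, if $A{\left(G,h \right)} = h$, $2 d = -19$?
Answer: $- \frac{1946983}{7} \approx -2.7814 \cdot 10^{5}$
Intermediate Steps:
$d = - \frac{19}{2}$ ($d = \frac{1}{2} \left(-19\right) = - \frac{19}{2} \approx -9.5$)
$s{\left(f,E \right)} = f^{2}$ ($s{\left(f,E \right)} = f f = f^{2}$)
$q{\left(n \right)} = \frac{- \frac{19}{2} + n}{12 + n}$ ($q{\left(n \right)} = \frac{n - \frac{19}{2}}{n + 12} = \frac{- \frac{19}{2} + n}{12 + n}$)
$\left(259 + q{\left(s{\left(3,-3 \right)} \right)}\right) \left(-1074\right) = \left(259 + \frac{- \frac{19}{2} + 3^{2}}{12 + 3^{2}}\right) \left(-1074\right) = \left(259 + \frac{- \frac{19}{2} + 9}{12 + 9}\right) \left(-1074\right) = \left(259 + \frac{1}{21} \left(- \frac{1}{2}\right)\right) \left(-1074\right) = \left(259 - \frac{1}{42}\right) \left(-1074\right) = \frac{10877}{42} \left(-1074\right) = - \frac{1946983}{7}$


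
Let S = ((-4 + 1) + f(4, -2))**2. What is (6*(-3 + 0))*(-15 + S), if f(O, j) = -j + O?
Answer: 108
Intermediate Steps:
f(O, j) = O - j
S = 9 (S = ((-4 + 1) + (4 - 1*(-2)))**2 = (-3 + (4 + 2))**2 = (-3 + 6)**2 = 3**2 = 9)
(6*(-3 + 0))*(-15 + S) = (6*(-3 + 0))*(-15 + 9) = (6*(-3))*(-6) = -18*(-6) = 108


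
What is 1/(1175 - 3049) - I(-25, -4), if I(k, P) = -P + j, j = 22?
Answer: -48725/1874 ≈ -26.001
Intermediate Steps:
I(k, P) = 22 - P (I(k, P) = -P + 22 = 22 - P)
1/(1175 - 3049) - I(-25, -4) = 1/(1175 - 3049) - (22 - 1*(-4)) = 1/(-1874) - (22 + 4) = -1/1874 - 1*26 = -1/1874 - 26 = -48725/1874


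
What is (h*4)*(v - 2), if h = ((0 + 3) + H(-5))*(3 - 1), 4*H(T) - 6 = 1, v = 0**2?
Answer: -76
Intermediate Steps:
v = 0
H(T) = 7/4 (H(T) = 3/2 + (1/4)*1 = 3/2 + 1/4 = 7/4)
h = 19/2 (h = ((0 + 3) + 7/4)*(3 - 1) = (3 + 7/4)*2 = (19/4)*2 = 19/2 ≈ 9.5000)
(h*4)*(v - 2) = ((19/2)*4)*(0 - 2) = 38*(-2) = -76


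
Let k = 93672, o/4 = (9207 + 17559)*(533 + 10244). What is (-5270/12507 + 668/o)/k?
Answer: -506722420157/112647885643955376 ≈ -4.4983e-6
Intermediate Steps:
o = 1153828728 (o = 4*((9207 + 17559)*(533 + 10244)) = 4*(26766*10777) = 4*288457182 = 1153828728)
(-5270/12507 + 668/o)/k = (-5270/12507 + 668/1153828728)/93672 = (-5270*1/12507 + 668*(1/1153828728))*(1/93672) = (-5270/12507 + 167/288457182)*(1/93672) = -506722420157/1202577991758*1/93672 = -506722420157/112647885643955376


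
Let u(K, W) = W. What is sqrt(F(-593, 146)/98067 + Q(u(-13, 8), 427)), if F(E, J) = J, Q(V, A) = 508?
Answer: sqrt(4885519654194)/98067 ≈ 22.539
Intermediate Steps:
sqrt(F(-593, 146)/98067 + Q(u(-13, 8), 427)) = sqrt(146/98067 + 508) = sqrt(49818182/98067) = sqrt(4885519654194)/98067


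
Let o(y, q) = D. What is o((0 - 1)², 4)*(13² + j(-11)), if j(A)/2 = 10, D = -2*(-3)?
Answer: 1134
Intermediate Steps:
D = 6 (D = -2*(-3) = 6)
j(A) = 20 (j(A) = 2*10 = 20)
o(y, q) = 6
o((0 - 1)², 4)*(13² + j(-11)) = 6*(13² + 20) = 6*(169 + 20) = 6*189 = 1134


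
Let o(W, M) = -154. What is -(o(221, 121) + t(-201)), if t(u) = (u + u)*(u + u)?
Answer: -161450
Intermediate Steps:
t(u) = 4*u**2 (t(u) = (2*u)*(2*u) = 4*u**2)
-(o(221, 121) + t(-201)) = -(-154 + 4*(-201)**2) = -(-154 + 4*40401) = -(-154 + 161604) = -1*161450 = -161450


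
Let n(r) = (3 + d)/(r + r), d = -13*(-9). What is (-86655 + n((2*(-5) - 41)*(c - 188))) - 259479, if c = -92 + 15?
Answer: -311866730/901 ≈ -3.4613e+5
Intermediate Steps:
c = -77
d = 117
n(r) = 60/r (n(r) = (3 + 117)/(r + r) = 120/((2*r)) = 120*(1/(2*r)) = 60/r)
(-86655 + n((2*(-5) - 41)*(c - 188))) - 259479 = (-86655 + 60/(((2*(-5) - 41)*(-77 - 188)))) - 259479 = (-86655 + 60/(((-10 - 41)*(-265)))) - 259479 = (-86655 + 60/((-51*(-265)))) - 259479 = (-86655 + 60/13515) - 259479 = (-86655 + 60*(1/13515)) - 259479 = (-86655 + 4/901) - 259479 = -78076151/901 - 259479 = -311866730/901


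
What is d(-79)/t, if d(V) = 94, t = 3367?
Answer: 94/3367 ≈ 0.027918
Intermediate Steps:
d(-79)/t = 94/3367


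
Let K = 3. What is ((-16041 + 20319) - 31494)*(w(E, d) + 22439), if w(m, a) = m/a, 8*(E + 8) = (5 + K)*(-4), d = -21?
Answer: -610715376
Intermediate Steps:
E = -12 (E = -8 + ((5 + 3)*(-4))/8 = -8 + (8*(-4))/8 = -8 + (⅛)*(-32) = -8 - 4 = -12)
((-16041 + 20319) - 31494)*(w(E, d) + 22439) = ((-16041 + 20319) - 31494)*(-12/(-21) + 22439) = (4278 - 31494)*(-12*(-1/21) + 22439) = -27216*(4/7 + 22439) = -27216*157077/7 = -610715376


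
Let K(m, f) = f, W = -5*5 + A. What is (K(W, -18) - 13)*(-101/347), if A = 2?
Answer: 3131/347 ≈ 9.0231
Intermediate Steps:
W = -23 (W = -5*5 + 2 = -25 + 2 = -23)
(K(W, -18) - 13)*(-101/347) = (-18 - 13)*(-101/347) = -(-3131)/347 = -31*(-101/347) = 3131/347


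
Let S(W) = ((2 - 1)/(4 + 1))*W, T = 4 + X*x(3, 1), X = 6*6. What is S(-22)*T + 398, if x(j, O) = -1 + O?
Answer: 1902/5 ≈ 380.40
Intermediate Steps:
X = 36
T = 4 (T = 4 + 36*(-1 + 1) = 4 + 36*0 = 4 + 0 = 4)
S(W) = W/5 (S(W) = (1/5)*W = (1*(⅕))*W = W/5)
S(-22)*T + 398 = ((⅕)*(-22))*4 + 398 = -22/5*4 + 398 = -88/5 + 398 = 1902/5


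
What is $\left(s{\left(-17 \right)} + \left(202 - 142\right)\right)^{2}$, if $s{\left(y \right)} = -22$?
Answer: $1444$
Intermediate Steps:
$\left(s{\left(-17 \right)} + \left(202 - 142\right)\right)^{2} = \left(-22 + \left(202 - 142\right)\right)^{2} = \left(-22 + 60\right)^{2} = 38^{2} = 1444$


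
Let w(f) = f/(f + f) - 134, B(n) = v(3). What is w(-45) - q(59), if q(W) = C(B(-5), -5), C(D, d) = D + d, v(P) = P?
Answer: -263/2 ≈ -131.50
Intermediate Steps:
B(n) = 3
w(f) = -267/2 (w(f) = f/((2*f)) - 134 = (1/(2*f))*f - 134 = 1/2 - 134 = -267/2)
q(W) = -2 (q(W) = 3 - 5 = -2)
w(-45) - q(59) = -267/2 - 1*(-2) = -267/2 + 2 = -263/2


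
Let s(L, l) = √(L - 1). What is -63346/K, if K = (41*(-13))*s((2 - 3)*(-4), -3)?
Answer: 63346*√3/1599 ≈ 68.617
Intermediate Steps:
s(L, l) = √(-1 + L)
K = -533*√3 (K = (41*(-13))*√(-1 + (2 - 3)*(-4)) = -533*√(-1 - 1*(-4)) = -533*√(-1 + 4) = -533*√3 ≈ -923.18)
-63346/K = -63346*(-√3/1599) = -(-63346)*√3/1599 = 63346*√3/1599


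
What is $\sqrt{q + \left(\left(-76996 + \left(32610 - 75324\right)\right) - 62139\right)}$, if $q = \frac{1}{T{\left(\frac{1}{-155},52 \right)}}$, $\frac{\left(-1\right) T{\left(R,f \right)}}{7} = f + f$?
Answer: $\frac{i \sqrt{24094265286}}{364} \approx 426.44 i$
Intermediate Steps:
$T{\left(R,f \right)} = - 14 f$ ($T{\left(R,f \right)} = - 7 \left(f + f\right) = - 7 \cdot 2 f = - 14 f$)
$q = - \frac{1}{728}$ ($q = \frac{1}{\left(-14\right) 52} = \frac{1}{-728} = - \frac{1}{728} \approx -0.0013736$)
$\sqrt{q + \left(\left(-76996 + \left(32610 - 75324\right)\right) - 62139\right)} = \sqrt{- \frac{1}{728} + \left(\left(-76996 + \left(32610 - 75324\right)\right) - 62139\right)} = \sqrt{- \frac{1}{728} - 181849} = \sqrt{- \frac{132386073}{728}} = \frac{i \sqrt{24094265286}}{364}$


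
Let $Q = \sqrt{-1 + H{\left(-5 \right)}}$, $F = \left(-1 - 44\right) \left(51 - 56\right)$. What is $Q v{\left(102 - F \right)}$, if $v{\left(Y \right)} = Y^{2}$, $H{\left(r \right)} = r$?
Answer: $15129 i \sqrt{6} \approx 37058.0 i$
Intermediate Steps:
$F = 225$ ($F = \left(-45\right) \left(-5\right) = 225$)
$Q = i \sqrt{6}$ ($Q = \sqrt{-1 - 5} = \sqrt{-6} = i \sqrt{6} \approx 2.4495 i$)
$Q v{\left(102 - F \right)} = i \sqrt{6} \left(102 - 225\right)^{2} = i \sqrt{6} \left(-123\right)^{2} = i \sqrt{6} \cdot 15129 = 15129 i \sqrt{6}$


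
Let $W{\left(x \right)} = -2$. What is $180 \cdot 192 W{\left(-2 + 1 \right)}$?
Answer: $-69120$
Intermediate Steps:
$180 \cdot 192 W{\left(-2 + 1 \right)} = 180 \cdot 192 \left(-2\right) = 34560 \left(-2\right) = -69120$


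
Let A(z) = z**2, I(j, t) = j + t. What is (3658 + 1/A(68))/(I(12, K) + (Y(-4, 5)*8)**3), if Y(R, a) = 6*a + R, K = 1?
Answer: 16914593/41611029200 ≈ 0.00040649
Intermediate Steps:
Y(R, a) = R + 6*a
(3658 + 1/A(68))/(I(12, K) + (Y(-4, 5)*8)**3) = (3658 + 1/(68**2))/((12 + 1) + ((-4 + 6*5)*8)**3) = (3658 + 1/4624)/(13 + ((-4 + 30)*8)**3) = (3658 + 1/4624)/(13 + (26*8)**3) = 16914593/(4624*(13 + 208**3)) = 16914593/(4624*(13 + 8998912)) = (16914593/4624)/8998925 = (16914593/4624)*(1/8998925) = 16914593/41611029200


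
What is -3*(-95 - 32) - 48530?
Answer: -48149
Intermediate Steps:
-3*(-95 - 32) - 48530 = -3*(-127) - 48530 = 381 - 48530 = -48149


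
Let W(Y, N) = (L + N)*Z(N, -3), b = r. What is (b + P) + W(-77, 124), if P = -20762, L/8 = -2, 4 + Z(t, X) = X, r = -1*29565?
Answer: -51083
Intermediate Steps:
r = -29565
Z(t, X) = -4 + X
b = -29565
L = -16 (L = 8*(-2) = -16)
W(Y, N) = 112 - 7*N (W(Y, N) = (-16 + N)*(-4 - 3) = (-16 + N)*(-7) = 112 - 7*N)
(b + P) + W(-77, 124) = (-29565 - 20762) + (112 - 7*124) = -50327 + (112 - 868) = -50327 - 756 = -51083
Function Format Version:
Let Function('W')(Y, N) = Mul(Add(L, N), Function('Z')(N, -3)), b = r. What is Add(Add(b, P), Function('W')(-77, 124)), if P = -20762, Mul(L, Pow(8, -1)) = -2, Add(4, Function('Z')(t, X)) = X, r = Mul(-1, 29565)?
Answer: -51083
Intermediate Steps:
r = -29565
Function('Z')(t, X) = Add(-4, X)
b = -29565
L = -16 (L = Mul(8, -2) = -16)
Function('W')(Y, N) = Add(112, Mul(-7, N)) (Function('W')(Y, N) = Mul(Add(-16, N), Add(-4, -3)) = Mul(Add(-16, N), -7) = Add(112, Mul(-7, N)))
Add(Add(b, P), Function('W')(-77, 124)) = Add(Add(-29565, -20762), Add(112, Mul(-7, 124))) = Add(-50327, Add(112, -868)) = Add(-50327, -756) = -51083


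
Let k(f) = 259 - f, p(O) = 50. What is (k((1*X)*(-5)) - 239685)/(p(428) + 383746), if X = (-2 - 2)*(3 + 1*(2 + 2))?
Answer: -119783/191898 ≈ -0.62420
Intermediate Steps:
X = -28 (X = -4*(3 + 1*4) = -4*(3 + 4) = -4*7 = -28)
(k((1*X)*(-5)) - 239685)/(p(428) + 383746) = ((259 - 1*(-28)*(-5)) - 239685)/(50 + 383746) = ((259 - (-28)*(-5)) - 239685)/383796 = ((259 - 1*140) - 239685)*(1/383796) = ((259 - 140) - 239685)*(1/383796) = (119 - 239685)*(1/383796) = -239566*1/383796 = -119783/191898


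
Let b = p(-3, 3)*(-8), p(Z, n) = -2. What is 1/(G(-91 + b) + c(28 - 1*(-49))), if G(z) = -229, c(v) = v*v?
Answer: 1/5700 ≈ 0.00017544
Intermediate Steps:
c(v) = v²
b = 16 (b = -2*(-8) = 16)
1/(G(-91 + b) + c(28 - 1*(-49))) = 1/(-229 + (28 - 1*(-49))²) = 1/(-229 + (28 + 49)²) = 1/(-229 + 77²) = 1/(-229 + 5929) = 1/5700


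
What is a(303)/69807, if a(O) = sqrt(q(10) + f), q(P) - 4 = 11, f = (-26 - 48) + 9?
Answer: 5*I*sqrt(2)/69807 ≈ 0.00010129*I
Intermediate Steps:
f = -65 (f = -74 + 9 = -65)
q(P) = 15 (q(P) = 4 + 11 = 15)
a(O) = 5*I*sqrt(2) (a(O) = sqrt(15 - 65) = sqrt(-50) = 5*I*sqrt(2))
a(303)/69807 = (5*I*sqrt(2))/69807 = (5*I*sqrt(2))*(1/69807) = 5*I*sqrt(2)/69807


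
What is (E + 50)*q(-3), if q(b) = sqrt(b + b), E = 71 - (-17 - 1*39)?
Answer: 177*I*sqrt(6) ≈ 433.56*I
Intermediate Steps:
E = 127 (E = 71 - (-17 - 39) = 71 - 1*(-56) = 71 + 56 = 127)
q(b) = sqrt(2)*sqrt(b) (q(b) = sqrt(2*b) = sqrt(2)*sqrt(b))
(E + 50)*q(-3) = (127 + 50)*(sqrt(2)*sqrt(-3)) = 177*(sqrt(2)*(I*sqrt(3))) = 177*(I*sqrt(6)) = 177*I*sqrt(6)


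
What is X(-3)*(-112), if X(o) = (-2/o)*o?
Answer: 224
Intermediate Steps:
X(o) = -2
X(-3)*(-112) = -2*(-112) = 224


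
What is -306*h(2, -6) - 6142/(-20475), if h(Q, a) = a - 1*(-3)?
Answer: 18802192/20475 ≈ 918.30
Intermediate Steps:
h(Q, a) = 3 + a (h(Q, a) = a + 3 = 3 + a)
-306*h(2, -6) - 6142/(-20475) = -306*(3 - 6) - 6142/(-20475) = -306*(-3) - 6142*(-1/20475) = 918 + 6142/20475 = 18802192/20475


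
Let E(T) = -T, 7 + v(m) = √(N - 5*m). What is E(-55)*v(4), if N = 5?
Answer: -385 + 55*I*√15 ≈ -385.0 + 213.01*I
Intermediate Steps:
v(m) = -7 + √(5 - 5*m)
E(-55)*v(4) = (-1*(-55))*(-7 + √(5 - 5*4)) = 55*(-7 + √(5 - 20)) = 55*(-7 + √(-15)) = 55*(-7 + I*√15) = -385 + 55*I*√15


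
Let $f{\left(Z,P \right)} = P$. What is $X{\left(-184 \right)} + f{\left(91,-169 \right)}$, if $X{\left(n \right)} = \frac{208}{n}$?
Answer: $- \frac{3913}{23} \approx -170.13$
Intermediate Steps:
$X{\left(-184 \right)} + f{\left(91,-169 \right)} = \frac{208}{-184} - 169 = 208 \left(- \frac{1}{184}\right) - 169 = - \frac{26}{23} - 169 = - \frac{3913}{23}$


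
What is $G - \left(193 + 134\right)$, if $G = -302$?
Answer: $-629$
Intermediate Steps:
$G - \left(193 + 134\right) = -302 - \left(193 + 134\right) = -302 - 327 = -629$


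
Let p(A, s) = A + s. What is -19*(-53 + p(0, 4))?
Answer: 931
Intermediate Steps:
-19*(-53 + p(0, 4)) = -19*(-53 + (0 + 4)) = -19*(-53 + 4) = -19*(-49) = 931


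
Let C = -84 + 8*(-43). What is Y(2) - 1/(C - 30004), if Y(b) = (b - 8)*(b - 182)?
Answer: 32866561/30432 ≈ 1080.0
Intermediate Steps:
Y(b) = (-182 + b)*(-8 + b) (Y(b) = (-8 + b)*(-182 + b) = (-182 + b)*(-8 + b))
C = -428 (C = -84 - 344 = -428)
Y(2) - 1/(C - 30004) = (1456 + 2² - 190*2) - 1/(-428 - 30004) = (1456 + 4 - 380) - 1/(-30432) = 1080 - 1*(-1/30432) = 1080 + 1/30432 = 32866561/30432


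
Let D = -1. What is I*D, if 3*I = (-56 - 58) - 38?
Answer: 152/3 ≈ 50.667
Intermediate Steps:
I = -152/3 (I = ((-56 - 58) - 38)/3 = (-114 - 38)/3 = (⅓)*(-152) = -152/3 ≈ -50.667)
I*D = -152/3*(-1) = 152/3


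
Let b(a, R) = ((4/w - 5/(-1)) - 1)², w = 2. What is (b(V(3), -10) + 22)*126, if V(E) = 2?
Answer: 7308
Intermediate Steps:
b(a, R) = 36 (b(a, R) = ((4/2 - 5/(-1)) - 1)² = ((4*(½) - 5*(-1)) - 1)² = ((2 + 5) - 1)² = (7 - 1)² = 6² = 36)
(b(V(3), -10) + 22)*126 = (36 + 22)*126 = 58*126 = 7308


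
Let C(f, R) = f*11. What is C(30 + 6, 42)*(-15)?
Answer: -5940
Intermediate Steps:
C(f, R) = 11*f
C(30 + 6, 42)*(-15) = (11*(30 + 6))*(-15) = (11*36)*(-15) = 396*(-15) = -5940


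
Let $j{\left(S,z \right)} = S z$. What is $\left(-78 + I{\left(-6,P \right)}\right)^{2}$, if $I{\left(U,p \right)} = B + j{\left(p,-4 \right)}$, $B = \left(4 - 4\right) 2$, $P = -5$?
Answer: $3364$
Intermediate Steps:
$B = 0$ ($B = 0 \cdot 2 = 0$)
$I{\left(U,p \right)} = - 4 p$ ($I{\left(U,p \right)} = 0 + p \left(-4\right) = 0 - 4 p = - 4 p$)
$\left(-78 + I{\left(-6,P \right)}\right)^{2} = \left(-78 - -20\right)^{2} = \left(-78 + 20\right)^{2} = \left(-58\right)^{2} = 3364$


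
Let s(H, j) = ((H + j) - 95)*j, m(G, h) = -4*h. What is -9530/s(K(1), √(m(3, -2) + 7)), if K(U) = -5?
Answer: 1906/1997 + 38120*√15/5991 ≈ 25.598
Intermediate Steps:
s(H, j) = j*(-95 + H + j) (s(H, j) = (-95 + H + j)*j = j*(-95 + H + j))
-9530/s(K(1), √(m(3, -2) + 7)) = -9530*1/(√(-4*(-2) + 7)*(-95 - 5 + √(-4*(-2) + 7))) = -9530*1/(√(8 + 7)*(-95 - 5 + √(8 + 7))) = -9530*√15/(15*(-95 - 5 + √15)) = -9530*√15/(15*(-100 + √15)) = -1906*√15/(3*(-100 + √15))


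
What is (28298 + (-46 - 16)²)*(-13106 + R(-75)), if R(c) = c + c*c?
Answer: -242864952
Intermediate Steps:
R(c) = c + c²
(28298 + (-46 - 16)²)*(-13106 + R(-75)) = (28298 + (-46 - 16)²)*(-13106 - 75*(1 - 75)) = (28298 + (-62)²)*(-13106 - 75*(-74)) = (28298 + 3844)*(-13106 + 5550) = 32142*(-7556) = -242864952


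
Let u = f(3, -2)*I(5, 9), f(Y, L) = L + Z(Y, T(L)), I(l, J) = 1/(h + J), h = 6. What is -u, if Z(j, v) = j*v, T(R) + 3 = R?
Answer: 17/15 ≈ 1.1333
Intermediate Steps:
T(R) = -3 + R
I(l, J) = 1/(6 + J)
f(Y, L) = L + Y*(-3 + L)
u = -17/15 (u = (-2 + 3*(-3 - 2))/(6 + 9) = (-2 + 3*(-5))/15 = (-2 - 15)*(1/15) = -17*1/15 = -17/15 ≈ -1.1333)
-u = -1*(-17/15) = 17/15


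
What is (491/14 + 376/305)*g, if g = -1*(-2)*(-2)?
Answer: -310038/2135 ≈ -145.22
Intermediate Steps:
g = -4 (g = 2*(-2) = -4)
(491/14 + 376/305)*g = (491/14 + 376/305)*(-4) = (155019/4270)*(-4) = -310038/2135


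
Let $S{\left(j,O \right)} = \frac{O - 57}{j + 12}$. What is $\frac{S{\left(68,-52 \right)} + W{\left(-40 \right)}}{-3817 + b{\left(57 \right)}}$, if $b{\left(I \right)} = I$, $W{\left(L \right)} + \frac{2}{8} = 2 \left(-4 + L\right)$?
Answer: $\frac{7169}{300800} \approx 0.023833$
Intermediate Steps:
$W{\left(L \right)} = - \frac{33}{4} + 2 L$ ($W{\left(L \right)} = - \frac{1}{4} + 2 \left(-4 + L\right) = - \frac{1}{4} + \left(-8 + 2 L\right) = - \frac{33}{4} + 2 L$)
$S{\left(j,O \right)} = \frac{-57 + O}{12 + j}$
$\frac{S{\left(68,-52 \right)} + W{\left(-40 \right)}}{-3817 + b{\left(57 \right)}} = \frac{\frac{-57 - 52}{12 + 68} + \left(- \frac{33}{4} + 2 \left(-40\right)\right)}{-3817 + 57} = \frac{\frac{1}{80} \left(-109\right) - \frac{353}{4}}{-3760} = \left(\frac{1}{80} \left(-109\right) - \frac{353}{4}\right) \left(- \frac{1}{3760}\right) = \left(- \frac{109}{80} - \frac{353}{4}\right) \left(- \frac{1}{3760}\right) = \left(- \frac{7169}{80}\right) \left(- \frac{1}{3760}\right) = \frac{7169}{300800}$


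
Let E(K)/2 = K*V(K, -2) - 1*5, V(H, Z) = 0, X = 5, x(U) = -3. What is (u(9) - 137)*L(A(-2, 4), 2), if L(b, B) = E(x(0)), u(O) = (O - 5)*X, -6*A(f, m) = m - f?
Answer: 1170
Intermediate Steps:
A(f, m) = -m/6 + f/6 (A(f, m) = -(m - f)/6 = -m/6 + f/6)
u(O) = -25 + 5*O (u(O) = (O - 5)*5 = (-5 + O)*5 = -25 + 5*O)
E(K) = -10 (E(K) = 2*(K*0 - 1*5) = 2*(0 - 5) = 2*(-5) = -10)
L(b, B) = -10
(u(9) - 137)*L(A(-2, 4), 2) = ((-25 + 5*9) - 137)*(-10) = ((-25 + 45) - 137)*(-10) = (20 - 137)*(-10) = -117*(-10) = 1170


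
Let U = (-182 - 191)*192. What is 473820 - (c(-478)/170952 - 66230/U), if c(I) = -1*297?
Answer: 120852475711859/255060384 ≈ 4.7382e+5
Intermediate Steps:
c(I) = -297
U = -71616 (U = -373*192 = -71616)
473820 - (c(-478)/170952 - 66230/U) = 473820 - (-297/170952 - 66230/(-71616)) = 473820 - (-297*1/170952 - 66230*(-1/71616)) = 473820 - (-99/56984 + 33115/35808) = 473820 - 1*235435021/255060384 = 473820 - 235435021/255060384 = 120852475711859/255060384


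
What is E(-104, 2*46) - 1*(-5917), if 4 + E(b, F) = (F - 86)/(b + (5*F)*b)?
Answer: 141746433/23972 ≈ 5913.0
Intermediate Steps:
E(b, F) = -4 + (-86 + F)/(b + 5*F*b) (E(b, F) = -4 + (F - 86)/(b + (5*F)*b) = -4 + (-86 + F)/(b + 5*F*b))
E(-104, 2*46) - 1*(-5917) = (-86 + 2*46 - 4*(-104) - 20*2*46*(-104))/((-104)*(1 + 5*(2*46))) - 1*(-5917) = -(-86 + 92 + 416 - 20*92*(-104))/(104*(1 + 5*92)) + 5917 = -(-86 + 92 + 416 + 191360)/(104*(1 + 460)) + 5917 = -1/104*191782/461 + 5917 = -1/104*1/461*191782 + 5917 = -95891/23972 + 5917 = 141746433/23972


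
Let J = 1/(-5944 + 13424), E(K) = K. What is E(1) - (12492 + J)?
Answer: -93432681/7480 ≈ -12491.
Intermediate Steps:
J = 1/7480 ≈ 0.00013369
E(1) - (12492 + J) = 1 - (12492 + 1/7480) = 1 - 1*93440161/7480 = 1 - 93440161/7480 = -93432681/7480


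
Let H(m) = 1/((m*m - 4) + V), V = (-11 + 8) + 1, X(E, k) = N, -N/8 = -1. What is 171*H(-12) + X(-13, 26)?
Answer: 425/46 ≈ 9.2391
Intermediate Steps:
N = 8 (N = -8*(-1) = 8)
X(E, k) = 8
V = -2 (V = -3 + 1 = -2)
H(m) = 1/(-6 + m²) (H(m) = 1/((m*m - 4) - 2) = 1/((m² - 4) - 2) = 1/((-4 + m²) - 2) = 1/(-6 + m²))
171*H(-12) + X(-13, 26) = 171/(-6 + (-12)²) + 8 = 171/(-6 + 144) + 8 = 171/138 + 8 = 171*(1/138) + 8 = 57/46 + 8 = 425/46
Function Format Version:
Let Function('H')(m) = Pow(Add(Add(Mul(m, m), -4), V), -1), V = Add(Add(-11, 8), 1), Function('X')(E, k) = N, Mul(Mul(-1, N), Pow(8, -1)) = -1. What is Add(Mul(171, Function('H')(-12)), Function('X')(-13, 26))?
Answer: Rational(425, 46) ≈ 9.2391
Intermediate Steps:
N = 8 (N = Mul(-8, -1) = 8)
Function('X')(E, k) = 8
V = -2 (V = Add(-3, 1) = -2)
Function('H')(m) = Pow(Add(-6, Pow(m, 2)), -1) (Function('H')(m) = Pow(Add(Add(Mul(m, m), -4), -2), -1) = Pow(Add(Add(Pow(m, 2), -4), -2), -1) = Pow(Add(Add(-4, Pow(m, 2)), -2), -1) = Pow(Add(-6, Pow(m, 2)), -1))
Add(Mul(171, Function('H')(-12)), Function('X')(-13, 26)) = Add(Mul(171, Pow(Add(-6, Pow(-12, 2)), -1)), 8) = Add(Mul(171, Pow(Add(-6, 144), -1)), 8) = Add(Mul(171, Pow(138, -1)), 8) = Add(Mul(171, Rational(1, 138)), 8) = Add(Rational(57, 46), 8) = Rational(425, 46)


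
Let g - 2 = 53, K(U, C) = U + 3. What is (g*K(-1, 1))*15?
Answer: 1650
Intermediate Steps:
K(U, C) = 3 + U
g = 55 (g = 2 + 53 = 55)
(g*K(-1, 1))*15 = (55*(3 - 1))*15 = (55*2)*15 = 110*15 = 1650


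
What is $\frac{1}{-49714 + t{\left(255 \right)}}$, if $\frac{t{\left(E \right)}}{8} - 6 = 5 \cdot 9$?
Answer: $- \frac{1}{49306} \approx -2.0281 \cdot 10^{-5}$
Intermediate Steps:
$t{\left(E \right)} = 408$ ($t{\left(E \right)} = 48 + 8 \cdot 5 \cdot 9 = 48 + 8 \cdot 45 = 48 + 360 = 408$)
$\frac{1}{-49714 + t{\left(255 \right)}} = \frac{1}{-49714 + 408} = \frac{1}{-49306} = - \frac{1}{49306}$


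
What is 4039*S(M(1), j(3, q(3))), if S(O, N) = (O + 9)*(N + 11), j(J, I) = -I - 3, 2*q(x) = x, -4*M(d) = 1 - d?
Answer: 472563/2 ≈ 2.3628e+5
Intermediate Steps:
M(d) = -1/4 + d/4 (M(d) = -(1 - d)/4 = -1/4 + d/4)
q(x) = x/2
j(J, I) = -3 - I
S(O, N) = (9 + O)*(11 + N)
4039*S(M(1), j(3, q(3))) = 4039*(99 + 9*(-3 - 3/2) + 11*(-1/4 + (1/4)*1) + (-3 - 3/2)*(-1/4 + (1/4)*1)) = 4039*(99 + 9*(-3 - 1*3/2) + 11*(-1/4 + 1/4) + (-3 - 1*3/2)*(-1/4 + 1/4)) = 4039*(99 + 9*(-3 - 3/2) + 11*0 + (-3 - 3/2)*0) = 4039*(99 + 9*(-9/2) + 0 - 9/2*0) = 4039*(99 - 81/2 + 0 + 0) = 4039*(117/2) = 472563/2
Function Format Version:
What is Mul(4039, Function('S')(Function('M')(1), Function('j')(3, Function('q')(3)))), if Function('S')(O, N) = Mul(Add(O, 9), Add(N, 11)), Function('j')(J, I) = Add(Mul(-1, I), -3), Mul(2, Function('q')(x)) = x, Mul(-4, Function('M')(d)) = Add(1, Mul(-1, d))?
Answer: Rational(472563, 2) ≈ 2.3628e+5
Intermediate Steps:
Function('M')(d) = Add(Rational(-1, 4), Mul(Rational(1, 4), d)) (Function('M')(d) = Mul(Rational(-1, 4), Add(1, Mul(-1, d))) = Add(Rational(-1, 4), Mul(Rational(1, 4), d)))
Function('q')(x) = Mul(Rational(1, 2), x)
Function('j')(J, I) = Add(-3, Mul(-1, I))
Function('S')(O, N) = Mul(Add(9, O), Add(11, N))
Mul(4039, Function('S')(Function('M')(1), Function('j')(3, Function('q')(3)))) = Mul(4039, Add(99, Mul(9, Add(-3, Mul(-1, Mul(Rational(1, 2), 3)))), Mul(11, Add(Rational(-1, 4), Mul(Rational(1, 4), 1))), Mul(Add(-3, Mul(-1, Mul(Rational(1, 2), 3))), Add(Rational(-1, 4), Mul(Rational(1, 4), 1))))) = Mul(4039, Add(99, Mul(9, Add(-3, Mul(-1, Rational(3, 2)))), Mul(11, Add(Rational(-1, 4), Rational(1, 4))), Mul(Add(-3, Mul(-1, Rational(3, 2))), Add(Rational(-1, 4), Rational(1, 4))))) = Mul(4039, Add(99, Mul(9, Add(-3, Rational(-3, 2))), Mul(11, 0), Mul(Add(-3, Rational(-3, 2)), 0))) = Mul(4039, Add(99, Mul(9, Rational(-9, 2)), 0, Mul(Rational(-9, 2), 0))) = Mul(4039, Add(99, Rational(-81, 2), 0, 0)) = Mul(4039, Rational(117, 2)) = Rational(472563, 2)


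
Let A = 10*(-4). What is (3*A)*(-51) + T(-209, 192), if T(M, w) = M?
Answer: 5911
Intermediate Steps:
A = -40
(3*A)*(-51) + T(-209, 192) = (3*(-40))*(-51) - 209 = -120*(-51) - 209 = 6120 - 209 = 5911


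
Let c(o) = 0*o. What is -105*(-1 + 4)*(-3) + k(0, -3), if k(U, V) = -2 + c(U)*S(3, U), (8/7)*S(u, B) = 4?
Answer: 943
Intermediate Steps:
c(o) = 0
S(u, B) = 7/2 (S(u, B) = (7/8)*4 = 7/2)
k(U, V) = -2 (k(U, V) = -2 + 0*(7/2) = -2 + 0 = -2)
-105*(-1 + 4)*(-3) + k(0, -3) = -105*(-1 + 4)*(-3) - 2 = -315*(-3) - 2 = -105*(-9) - 2 = 945 - 2 = 943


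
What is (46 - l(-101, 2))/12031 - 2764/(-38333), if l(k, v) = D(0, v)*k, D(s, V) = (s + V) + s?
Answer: 42760268/461184323 ≈ 0.092718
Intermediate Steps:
D(s, V) = V + 2*s (D(s, V) = (V + s) + s = V + 2*s)
l(k, v) = k*v (l(k, v) = (v + 2*0)*k = (v + 0)*k = v*k = k*v)
(46 - l(-101, 2))/12031 - 2764/(-38333) = (46 - (-101)*2)/12031 - 2764/(-38333) = (46 - 1*(-202))*(1/12031) - 2764*(-1/38333) = (46 + 202)*(1/12031) + 2764/38333 = 248*(1/12031) + 2764/38333 = 248/12031 + 2764/38333 = 42760268/461184323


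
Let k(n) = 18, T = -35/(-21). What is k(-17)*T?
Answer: 30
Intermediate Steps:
T = 5/3 (T = -35*(-1/21) = 5/3 ≈ 1.6667)
k(-17)*T = 18*(5/3) = 30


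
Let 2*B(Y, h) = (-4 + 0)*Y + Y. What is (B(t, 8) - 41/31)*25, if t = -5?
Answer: 9575/62 ≈ 154.44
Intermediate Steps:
B(Y, h) = -3*Y/2 (B(Y, h) = ((-4 + 0)*Y + Y)/2 = (-4*Y + Y)/2 = (-3*Y)/2 = -3*Y/2)
(B(t, 8) - 41/31)*25 = (-3/2*(-5) - 41/31)*25 = (15/2 - 41*1/31)*25 = (15/2 - 41/31)*25 = (383/62)*25 = 9575/62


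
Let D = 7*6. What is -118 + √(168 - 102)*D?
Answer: -118 + 42*√66 ≈ 223.21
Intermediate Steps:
D = 42
-118 + √(168 - 102)*D = -118 + √(168 - 102)*42 = -118 + √66*42 = -118 + 42*√66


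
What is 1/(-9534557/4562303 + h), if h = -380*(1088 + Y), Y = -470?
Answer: -4562303/1071420771077 ≈ -4.2582e-6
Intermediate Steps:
h = -234840 (h = -380*(1088 - 470) = -380*618 = -234840)
1/(-9534557/4562303 + h) = 1/(-9534557/4562303 - 234840) = 1/(-1071420771077/4562303) = -4562303/1071420771077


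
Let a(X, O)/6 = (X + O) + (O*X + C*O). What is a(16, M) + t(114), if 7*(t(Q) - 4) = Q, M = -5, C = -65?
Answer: 10894/7 ≈ 1556.3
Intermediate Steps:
t(Q) = 4 + Q/7
a(X, O) = -384*O + 6*X + 6*O*X (a(X, O) = 6*((X + O) + (O*X - 65*O)) = 6*((O + X) + (-65*O + O*X)) = 6*(X - 64*O + O*X) = -384*O + 6*X + 6*O*X)
a(16, M) + t(114) = (-384*(-5) + 6*16 + 6*(-5)*16) + (4 + (⅐)*114) = (1920 + 96 - 480) + (4 + 114/7) = 1536 + 142/7 = 10894/7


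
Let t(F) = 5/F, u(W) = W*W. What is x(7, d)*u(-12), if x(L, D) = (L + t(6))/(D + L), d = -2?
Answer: 1128/5 ≈ 225.60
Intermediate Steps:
u(W) = W²
x(L, D) = (⅚ + L)/(D + L) (x(L, D) = (L + 5/6)/(D + L) = (L + 5*(⅙))/(D + L) = (L + ⅚)/(D + L) = (⅚ + L)/(D + L))
x(7, d)*u(-12) = ((⅚ + 7)/(-2 + 7))*(-12)² = ((47/6)/5)*144 = ((⅕)*(47/6))*144 = (47/30)*144 = 1128/5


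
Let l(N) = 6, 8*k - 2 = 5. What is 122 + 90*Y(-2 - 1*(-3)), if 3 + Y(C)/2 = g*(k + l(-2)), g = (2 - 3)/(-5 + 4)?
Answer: 1639/2 ≈ 819.50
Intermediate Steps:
k = 7/8 (k = ¼ + (⅛)*5 = ¼ + 5/8 = 7/8 ≈ 0.87500)
g = 1 (g = -1/(-1) = -1*(-1) = 1)
Y(C) = 31/4 (Y(C) = -6 + 2*(1*(7/8 + 6)) = -6 + 2*(1*(55/8)) = -6 + 2*(55/8) = -6 + 55/4 = 31/4)
122 + 90*Y(-2 - 1*(-3)) = 122 + 90*(31/4) = 122 + 1395/2 = 1639/2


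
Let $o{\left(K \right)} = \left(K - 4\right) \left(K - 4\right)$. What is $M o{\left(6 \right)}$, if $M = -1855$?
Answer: $-7420$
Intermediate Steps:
$o{\left(K \right)} = \left(-4 + K\right)^{2}$ ($o{\left(K \right)} = \left(-4 + K\right) \left(-4 + K\right) = \left(-4 + K\right)^{2}$)
$M o{\left(6 \right)} = - 1855 \left(-4 + 6\right)^{2} = - 1855 \cdot 2^{2} = \left(-1855\right) 4 = -7420$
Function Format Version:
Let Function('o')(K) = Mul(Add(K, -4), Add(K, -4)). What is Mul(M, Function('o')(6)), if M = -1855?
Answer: -7420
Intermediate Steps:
Function('o')(K) = Pow(Add(-4, K), 2) (Function('o')(K) = Mul(Add(-4, K), Add(-4, K)) = Pow(Add(-4, K), 2))
Mul(M, Function('o')(6)) = Mul(-1855, Pow(Add(-4, 6), 2)) = Mul(-1855, Pow(2, 2)) = Mul(-1855, 4) = -7420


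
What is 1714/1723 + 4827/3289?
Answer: 13954267/5666947 ≈ 2.4624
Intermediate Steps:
1714/1723 + 4827/3289 = 13954267/5666947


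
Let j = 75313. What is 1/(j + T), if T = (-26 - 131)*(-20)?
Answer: 1/78453 ≈ 1.2746e-5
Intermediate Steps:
T = 3140 (T = -157*(-20) = 3140)
1/(j + T) = 1/(75313 + 3140) = 1/78453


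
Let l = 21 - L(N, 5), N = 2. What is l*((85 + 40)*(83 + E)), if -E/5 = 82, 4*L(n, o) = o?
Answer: -3229125/4 ≈ -8.0728e+5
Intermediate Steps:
L(n, o) = o/4
E = -410 (E = -5*82 = -410)
l = 79/4 (l = 21 - 5/4 = 79/4 ≈ 19.750)
l*((85 + 40)*(83 + E)) = 79*((85 + 40)*(83 - 410))/4 = 79*(125*(-327))/4 = (79/4)*(-40875) = -3229125/4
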